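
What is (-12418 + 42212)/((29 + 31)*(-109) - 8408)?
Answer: -14897/7474 ≈ -1.9932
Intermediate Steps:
(-12418 + 42212)/((29 + 31)*(-109) - 8408) = 29794/(60*(-109) - 8408) = 29794/(-6540 - 8408) = 29794/(-14948) = 29794*(-1/14948) = -14897/7474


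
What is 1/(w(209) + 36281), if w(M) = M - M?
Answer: 1/36281 ≈ 2.7563e-5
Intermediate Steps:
w(M) = 0
1/(w(209) + 36281) = 1/(0 + 36281) = 1/36281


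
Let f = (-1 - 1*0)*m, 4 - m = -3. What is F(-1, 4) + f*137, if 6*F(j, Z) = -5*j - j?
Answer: -958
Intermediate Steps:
m = 7 (m = 4 - 1*(-3) = 4 + 3 = 7)
f = -7 (f = (-1 - 1*0)*7 = (-1 + 0)*7 = -1*7 = -7)
F(j, Z) = -j (F(j, Z) = (-5*j - j)/6 = (-6*j)/6 = -j)
F(-1, 4) + f*137 = -1*(-1) - 7*137 = 1 - 959 = -958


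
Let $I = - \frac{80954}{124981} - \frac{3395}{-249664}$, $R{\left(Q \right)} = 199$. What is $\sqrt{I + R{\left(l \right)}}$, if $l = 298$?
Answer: $\frac{\sqrt{3017774688977253961855}}{3900407048} \approx 14.084$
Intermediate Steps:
$I = - \frac{19786988961}{31203256384}$ ($I = \left(-80954\right) \frac{1}{124981} - - \frac{3395}{249664} = - \frac{80954}{124981} + \frac{3395}{249664} = - \frac{19786988961}{31203256384} \approx -0.63413$)
$\sqrt{I + R{\left(l \right)}} = \sqrt{- \frac{19786988961}{31203256384} + 199} = \sqrt{\frac{6189661031455}{31203256384}} = \frac{\sqrt{3017774688977253961855}}{3900407048}$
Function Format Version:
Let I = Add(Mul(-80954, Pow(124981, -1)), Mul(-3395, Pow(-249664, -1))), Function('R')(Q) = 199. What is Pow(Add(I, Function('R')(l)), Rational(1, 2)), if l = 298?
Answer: Mul(Rational(1, 3900407048), Pow(3017774688977253961855, Rational(1, 2))) ≈ 14.084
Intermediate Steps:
I = Rational(-19786988961, 31203256384) (I = Add(Mul(-80954, Rational(1, 124981)), Mul(-3395, Rational(-1, 249664))) = Add(Rational(-80954, 124981), Rational(3395, 249664)) = Rational(-19786988961, 31203256384) ≈ -0.63413)
Pow(Add(I, Function('R')(l)), Rational(1, 2)) = Pow(Add(Rational(-19786988961, 31203256384), 199), Rational(1, 2)) = Pow(Rational(6189661031455, 31203256384), Rational(1, 2)) = Mul(Rational(1, 3900407048), Pow(3017774688977253961855, Rational(1, 2)))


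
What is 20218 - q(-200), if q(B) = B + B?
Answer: 20618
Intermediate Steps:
q(B) = 2*B
20218 - q(-200) = 20218 - 2*(-200) = 20218 - 1*(-400) = 20218 + 400 = 20618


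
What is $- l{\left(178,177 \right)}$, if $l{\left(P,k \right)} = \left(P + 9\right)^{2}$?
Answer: $-34969$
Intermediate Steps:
$l{\left(P,k \right)} = \left(9 + P\right)^{2}$
$- l{\left(178,177 \right)} = - \left(9 + 178\right)^{2} = - 187^{2} = \left(-1\right) 34969 = -34969$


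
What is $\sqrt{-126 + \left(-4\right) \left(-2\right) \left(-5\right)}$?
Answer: $i \sqrt{166} \approx 12.884 i$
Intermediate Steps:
$\sqrt{-126 + \left(-4\right) \left(-2\right) \left(-5\right)} = \sqrt{-126 + 8 \left(-5\right)} = \sqrt{-126 - 40} = \sqrt{-166} = i \sqrt{166}$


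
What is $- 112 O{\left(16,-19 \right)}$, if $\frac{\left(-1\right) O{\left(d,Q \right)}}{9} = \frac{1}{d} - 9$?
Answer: $-9009$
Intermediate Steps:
$O{\left(d,Q \right)} = 81 - \frac{9}{d}$ ($O{\left(d,Q \right)} = - 9 \left(\frac{1}{d} - 9\right) = - 9 \left(-9 + \frac{1}{d}\right) = 81 - \frac{9}{d}$)
$- 112 O{\left(16,-19 \right)} = - 112 \left(81 - \frac{9}{16}\right) = \left(-112\right) \frac{1287}{16} = -9009$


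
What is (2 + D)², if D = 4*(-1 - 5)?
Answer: 484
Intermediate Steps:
D = -24 (D = 4*(-6) = -24)
(2 + D)² = (2 - 24)² = (-22)² = 484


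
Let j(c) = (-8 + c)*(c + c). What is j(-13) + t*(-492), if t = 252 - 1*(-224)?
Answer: -233646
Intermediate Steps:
t = 476 (t = 252 + 224 = 476)
j(c) = 2*c*(-8 + c) (j(c) = (-8 + c)*(2*c) = 2*c*(-8 + c))
j(-13) + t*(-492) = 2*(-13)*(-8 - 13) + 476*(-492) = 2*(-13)*(-21) - 234192 = 546 - 234192 = -233646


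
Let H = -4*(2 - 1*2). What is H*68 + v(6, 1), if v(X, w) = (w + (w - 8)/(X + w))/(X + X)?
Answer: 0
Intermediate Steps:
H = 0 (H = -4*(2 - 2) = -4*0 = 0)
v(X, w) = (w + (-8 + w)/(X + w))/(2*X) (v(X, w) = (w + (-8 + w)/(X + w))/((2*X)) = (w + (-8 + w)/(X + w))*(1/(2*X)) = (w + (-8 + w)/(X + w))/(2*X))
H*68 + v(6, 1) = 0*68 + (1/2)*(-8 + 1 + 1**2 + 6*1)/(6*(6 + 1)) = 0 + (1/2)*(1/6)*(-8 + 1 + 1 + 6)/7 = 0 + (1/2)*(1/6)*(1/7)*0 = 0 + 0 = 0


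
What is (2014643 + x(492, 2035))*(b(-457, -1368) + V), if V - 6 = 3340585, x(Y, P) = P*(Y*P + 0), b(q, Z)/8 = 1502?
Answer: 6837633068623201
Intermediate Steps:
b(q, Z) = 12016 (b(q, Z) = 8*1502 = 12016)
x(Y, P) = Y*P² (x(Y, P) = P*(P*Y + 0) = P*(P*Y) = Y*P²)
V = 3340591 (V = 6 + 3340585 = 3340591)
(2014643 + x(492, 2035))*(b(-457, -1368) + V) = (2014643 + 492*2035²)*(12016 + 3340591) = (2014643 + 492*4141225)*3352607 = (2014643 + 2037482700)*3352607 = 2039497343*3352607 = 6837633068623201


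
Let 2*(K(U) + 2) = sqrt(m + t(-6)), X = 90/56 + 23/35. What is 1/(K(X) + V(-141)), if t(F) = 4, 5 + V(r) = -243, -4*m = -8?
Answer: -500/124997 - sqrt(6)/124997 ≈ -0.0040197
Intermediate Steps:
m = 2 (m = -1/4*(-8) = 2)
V(r) = -248 (V(r) = -5 - 243 = -248)
X = 317/140 (X = 90*(1/56) + 23*(1/35) = 45/28 + 23/35 = 317/140 ≈ 2.2643)
K(U) = -2 + sqrt(6)/2 (K(U) = -2 + sqrt(2 + 4)/2 = -2 + sqrt(6)/2)
1/(K(X) + V(-141)) = 1/((-2 + sqrt(6)/2) - 248) = 1/(-250 + sqrt(6)/2)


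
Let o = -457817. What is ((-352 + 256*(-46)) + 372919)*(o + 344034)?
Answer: -41051882353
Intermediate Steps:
((-352 + 256*(-46)) + 372919)*(o + 344034) = ((-352 + 256*(-46)) + 372919)*(-457817 + 344034) = ((-352 - 11776) + 372919)*(-113783) = (-12128 + 372919)*(-113783) = 360791*(-113783) = -41051882353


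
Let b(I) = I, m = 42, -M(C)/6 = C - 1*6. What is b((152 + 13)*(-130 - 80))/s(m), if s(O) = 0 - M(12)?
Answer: -1925/2 ≈ -962.50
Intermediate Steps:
M(C) = 36 - 6*C (M(C) = -6*(C - 1*6) = -6*(C - 6) = -6*(-6 + C) = 36 - 6*C)
s(O) = 36 (s(O) = 0 - (36 - 6*12) = 0 - (36 - 72) = 0 - 1*(-36) = 0 + 36 = 36)
b((152 + 13)*(-130 - 80))/s(m) = ((152 + 13)*(-130 - 80))/36 = (165*(-210))*(1/36) = -34650*1/36 = -1925/2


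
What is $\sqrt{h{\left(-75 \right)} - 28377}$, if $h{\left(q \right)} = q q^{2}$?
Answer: $6 i \sqrt{12507} \approx 671.01 i$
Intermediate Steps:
$h{\left(q \right)} = q^{3}$
$\sqrt{h{\left(-75 \right)} - 28377} = \sqrt{\left(-75\right)^{3} - 28377} = \sqrt{-421875 - 28377} = \sqrt{-450252} = 6 i \sqrt{12507}$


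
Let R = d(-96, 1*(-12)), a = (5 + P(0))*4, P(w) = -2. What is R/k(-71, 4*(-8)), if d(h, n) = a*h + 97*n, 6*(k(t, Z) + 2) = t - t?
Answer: 1158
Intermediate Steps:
a = 12 (a = (5 - 2)*4 = 3*4 = 12)
k(t, Z) = -2 (k(t, Z) = -2 + (t - t)/6 = -2 + (1/6)*0 = -2 + 0 = -2)
d(h, n) = 12*h + 97*n
R = -2316 (R = 12*(-96) + 97*(1*(-12)) = -1152 + 97*(-12) = -1152 - 1164 = -2316)
R/k(-71, 4*(-8)) = -2316/(-2) = -2316*(-1/2) = 1158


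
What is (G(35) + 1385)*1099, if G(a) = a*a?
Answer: 2868390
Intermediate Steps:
G(a) = a**2
(G(35) + 1385)*1099 = (35**2 + 1385)*1099 = (1225 + 1385)*1099 = 2610*1099 = 2868390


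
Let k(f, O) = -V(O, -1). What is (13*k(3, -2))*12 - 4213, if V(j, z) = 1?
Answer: -4369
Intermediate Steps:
k(f, O) = -1 (k(f, O) = -1*1 = -1)
(13*k(3, -2))*12 - 4213 = (13*(-1))*12 - 4213 = -13*12 - 4213 = -156 - 4213 = -4369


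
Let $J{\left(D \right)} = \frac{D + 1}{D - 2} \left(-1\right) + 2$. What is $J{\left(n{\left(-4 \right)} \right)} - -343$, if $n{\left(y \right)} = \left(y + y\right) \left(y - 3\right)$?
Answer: $\frac{6191}{18} \approx 343.94$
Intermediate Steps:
$n{\left(y \right)} = 2 y \left(-3 + y\right)$
$J{\left(D \right)} = 2 - \frac{1 + D}{-2 + D}$ ($J{\left(D \right)} = \frac{1 + D}{-2 + D} \left(-1\right) + 2 = - \frac{1 + D}{-2 + D} + 2 = 2 - \frac{1 + D}{-2 + D}$)
$J{\left(n{\left(-4 \right)} \right)} - -343 = \frac{-5 + 2 \left(-4\right) \left(-3 - 4\right)}{-2 + 2 \left(-4\right) \left(-3 - 4\right)} - -343 = \frac{-5 + 2 \left(-4\right) \left(-7\right)}{-2 + 2 \left(-4\right) \left(-7\right)} + 343 = \frac{-5 + 56}{-2 + 56} + 343 = \frac{1}{54} \cdot 51 + 343 = \frac{17}{18} + 343 = \frac{6191}{18}$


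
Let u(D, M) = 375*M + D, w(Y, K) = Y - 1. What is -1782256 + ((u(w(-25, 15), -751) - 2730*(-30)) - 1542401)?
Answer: -3524408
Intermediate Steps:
w(Y, K) = -1 + Y
u(D, M) = D + 375*M
-1782256 + ((u(w(-25, 15), -751) - 2730*(-30)) - 1542401) = -1782256 + ((((-1 - 25) + 375*(-751)) - 2730*(-30)) - 1542401) = -1782256 + (((-26 - 281625) + 81900) - 1542401) = -1782256 + ((-281651 + 81900) - 1542401) = -1782256 + (-199751 - 1542401) = -1782256 - 1742152 = -3524408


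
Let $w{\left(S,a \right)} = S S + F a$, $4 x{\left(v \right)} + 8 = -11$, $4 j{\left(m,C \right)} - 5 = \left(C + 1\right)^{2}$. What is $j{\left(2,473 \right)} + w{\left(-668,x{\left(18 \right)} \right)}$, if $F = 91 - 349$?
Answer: $\frac{2014479}{4} \approx 5.0362 \cdot 10^{5}$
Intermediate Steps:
$j{\left(m,C \right)} = \frac{5}{4} + \frac{\left(1 + C\right)^{2}}{4}$ ($j{\left(m,C \right)} = \frac{5}{4} + \frac{\left(C + 1\right)^{2}}{4} = \frac{5}{4} + \frac{\left(1 + C\right)^{2}}{4}$)
$F = -258$
$x{\left(v \right)} = - \frac{19}{4}$ ($x{\left(v \right)} = -2 + \frac{1}{4} \left(-11\right) = -2 - \frac{11}{4} = - \frac{19}{4}$)
$w{\left(S,a \right)} = S^{2} - 258 a$ ($w{\left(S,a \right)} = S S - 258 a = S^{2} - 258 a$)
$j{\left(2,473 \right)} + w{\left(-668,x{\left(18 \right)} \right)} = \left(\frac{5}{4} + \frac{\left(1 + 473\right)^{2}}{4}\right) - \left(- \frac{2451}{2} - \left(-668\right)^{2}\right) = \left(\frac{5}{4} + \frac{474^{2}}{4}\right) + \left(446224 + \frac{2451}{2}\right) = \left(\frac{5}{4} + \frac{1}{4} \cdot 224676\right) + \frac{894899}{2} = \left(\frac{5}{4} + 56169\right) + \frac{894899}{2} = \frac{224681}{4} + \frac{894899}{2} = \frac{2014479}{4}$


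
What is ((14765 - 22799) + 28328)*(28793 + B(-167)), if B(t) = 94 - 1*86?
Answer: 584487494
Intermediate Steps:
B(t) = 8 (B(t) = 94 - 86 = 8)
((14765 - 22799) + 28328)*(28793 + B(-167)) = ((14765 - 22799) + 28328)*(28793 + 8) = (-8034 + 28328)*28801 = 20294*28801 = 584487494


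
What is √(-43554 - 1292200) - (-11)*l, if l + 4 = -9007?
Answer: -99121 + I*√1335754 ≈ -99121.0 + 1155.7*I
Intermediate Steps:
l = -9011 (l = -4 - 9007 = -9011)
√(-43554 - 1292200) - (-11)*l = √(-43554 - 1292200) - (-11)*(-9011) = √(-1335754) - 1*99121 = I*√1335754 - 99121 = -99121 + I*√1335754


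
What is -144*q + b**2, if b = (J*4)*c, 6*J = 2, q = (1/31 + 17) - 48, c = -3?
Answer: 138736/31 ≈ 4475.4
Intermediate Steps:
q = -960/31 (q = (1/31 + 17) - 48 = 528/31 - 48 = -960/31 ≈ -30.968)
J = 1/3 (J = (1/6)*2 = 1/3 ≈ 0.33333)
b = -4 (b = ((1/3)*4)*(-3) = (4/3)*(-3) = -4)
-144*q + b**2 = -144*(-960/31) + (-4)**2 = 138240/31 + 16 = 138736/31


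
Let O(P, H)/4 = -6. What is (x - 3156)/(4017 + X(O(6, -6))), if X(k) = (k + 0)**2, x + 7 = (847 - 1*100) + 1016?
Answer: -1400/4593 ≈ -0.30481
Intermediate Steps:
x = 1756 (x = -7 + ((847 - 1*100) + 1016) = -7 + ((847 - 100) + 1016) = -7 + (747 + 1016) = -7 + 1763 = 1756)
O(P, H) = -24 (O(P, H) = 4*(-6) = -24)
X(k) = k**2
(x - 3156)/(4017 + X(O(6, -6))) = (1756 - 3156)/(4017 + (-24)**2) = -1400/(4017 + 576) = -1400/4593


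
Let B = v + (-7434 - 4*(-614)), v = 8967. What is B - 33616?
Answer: -29627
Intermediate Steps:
B = 3989 (B = 8967 + (-7434 - 4*(-614)) = 8967 + (-7434 - 1*(-2456)) = 8967 + (-7434 + 2456) = 8967 - 4978 = 3989)
B - 33616 = 3989 - 33616 = -29627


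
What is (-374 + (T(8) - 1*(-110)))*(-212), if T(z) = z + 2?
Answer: 53848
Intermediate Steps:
T(z) = 2 + z
(-374 + (T(8) - 1*(-110)))*(-212) = (-374 + ((2 + 8) - 1*(-110)))*(-212) = (-374 + (10 + 110))*(-212) = (-374 + 120)*(-212) = -254*(-212) = 53848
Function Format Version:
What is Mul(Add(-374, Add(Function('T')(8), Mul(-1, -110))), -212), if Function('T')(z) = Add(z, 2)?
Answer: 53848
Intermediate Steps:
Function('T')(z) = Add(2, z)
Mul(Add(-374, Add(Function('T')(8), Mul(-1, -110))), -212) = Mul(Add(-374, Add(Add(2, 8), Mul(-1, -110))), -212) = Mul(Add(-374, Add(10, 110)), -212) = Mul(Add(-374, 120), -212) = Mul(-254, -212) = 53848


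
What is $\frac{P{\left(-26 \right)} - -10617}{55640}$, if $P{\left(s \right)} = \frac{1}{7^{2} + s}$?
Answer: $\frac{2348}{12305} \approx 0.19082$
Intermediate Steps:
$P{\left(s \right)} = \frac{1}{49 + s}$
$\frac{P{\left(-26 \right)} - -10617}{55640} = \frac{\frac{1}{49 - 26} - -10617}{55640} = \left(\frac{1}{23} + 10617\right) \frac{1}{55640} = \frac{244192}{23} \cdot \frac{1}{55640} = \frac{2348}{12305}$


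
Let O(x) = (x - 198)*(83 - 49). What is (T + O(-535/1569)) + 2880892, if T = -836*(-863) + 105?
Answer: 5641686887/1569 ≈ 3.5957e+6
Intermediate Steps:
O(x) = -6732 + 34*x (O(x) = (-198 + x)*34 = -6732 + 34*x)
T = 721573 (T = 721468 + 105 = 721573)
(T + O(-535/1569)) + 2880892 = (721573 + (-6732 + 34*(-535/1569))) + 2880892 = (721573 + (-6732 - 18190/1569)) + 2880892 = (721573 - 10580698/1569) + 2880892 = 1121567339/1569 + 2880892 = 5641686887/1569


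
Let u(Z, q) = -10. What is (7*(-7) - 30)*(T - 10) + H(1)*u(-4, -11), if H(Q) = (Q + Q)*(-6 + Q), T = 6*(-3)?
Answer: 2312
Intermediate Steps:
T = -18
H(Q) = 2*Q*(-6 + Q) (H(Q) = (2*Q)*(-6 + Q) = 2*Q*(-6 + Q))
(7*(-7) - 30)*(T - 10) + H(1)*u(-4, -11) = (7*(-7) - 30)*(-18 - 10) + (2*1*(-6 + 1))*(-10) = (-49 - 30)*(-28) + (2*1*(-5))*(-10) = -79*(-28) - 10*(-10) = 2212 + 100 = 2312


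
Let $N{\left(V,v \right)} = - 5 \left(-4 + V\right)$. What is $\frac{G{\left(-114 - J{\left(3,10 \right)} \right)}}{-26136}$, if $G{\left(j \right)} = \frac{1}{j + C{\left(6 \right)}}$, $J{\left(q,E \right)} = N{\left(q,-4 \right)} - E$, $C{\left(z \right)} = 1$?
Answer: $\frac{1}{2822688} \approx 3.5427 \cdot 10^{-7}$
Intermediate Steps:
$N{\left(V,v \right)} = 20 - 5 V$
$J{\left(q,E \right)} = 20 - E - 5 q$ ($J{\left(q,E \right)} = \left(20 - 5 q\right) - E = 20 - E - 5 q$)
$G{\left(j \right)} = \frac{1}{1 + j}$ ($G{\left(j \right)} = \frac{1}{j + 1} = \frac{1}{1 + j}$)
$\frac{G{\left(-114 - J{\left(3,10 \right)} \right)}}{-26136} = \frac{1}{\left(1 - \left(134 - 15 - 10\right)\right) \left(-26136\right)} = \frac{1}{1 - 109} \left(- \frac{1}{26136}\right) = \frac{1}{-108} \left(- \frac{1}{26136}\right) = \left(- \frac{1}{108}\right) \left(- \frac{1}{26136}\right) = \frac{1}{2822688}$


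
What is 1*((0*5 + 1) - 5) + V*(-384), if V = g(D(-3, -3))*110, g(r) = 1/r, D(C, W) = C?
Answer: 14076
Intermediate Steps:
V = -110/3 (V = 110/(-3) = -1/3*110 = -110/3 ≈ -36.667)
1*((0*5 + 1) - 5) + V*(-384) = 1*((0*5 + 1) - 5) - 110/3*(-384) = 1*((0 + 1) - 5) + 14080 = 1*(1 - 5) + 14080 = 1*(-4) + 14080 = -4 + 14080 = 14076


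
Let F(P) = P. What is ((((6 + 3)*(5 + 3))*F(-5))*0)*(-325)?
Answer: 0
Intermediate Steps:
((((6 + 3)*(5 + 3))*F(-5))*0)*(-325) = ((((6 + 3)*(5 + 3))*(-5))*0)*(-325) = (((9*8)*(-5))*0)*(-325) = ((72*(-5))*0)*(-325) = -360*0*(-325) = 0*(-325) = 0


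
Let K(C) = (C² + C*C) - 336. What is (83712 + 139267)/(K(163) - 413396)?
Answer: -222979/360594 ≈ -0.61837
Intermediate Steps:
K(C) = -336 + 2*C² (K(C) = (C² + C²) - 336 = 2*C² - 336 = -336 + 2*C²)
(83712 + 139267)/(K(163) - 413396) = (83712 + 139267)/((-336 + 2*163²) - 413396) = 222979/((-336 + 2*26569) - 413396) = 222979/((-336 + 53138) - 413396) = 222979/(52802 - 413396) = 222979/(-360594) = 222979*(-1/360594) = -222979/360594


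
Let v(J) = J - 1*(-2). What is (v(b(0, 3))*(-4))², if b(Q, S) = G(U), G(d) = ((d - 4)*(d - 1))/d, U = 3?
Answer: 256/9 ≈ 28.444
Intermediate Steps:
G(d) = (-1 + d)*(-4 + d)/d (G(d) = ((-4 + d)*(-1 + d))/d = ((-1 + d)*(-4 + d))/d = (-1 + d)*(-4 + d)/d)
b(Q, S) = -⅔ (b(Q, S) = -5 + 3 + 4/3 = -⅔)
v(J) = 2 + J (v(J) = J + 2 = 2 + J)
(v(b(0, 3))*(-4))² = ((2 - ⅔)*(-4))² = ((4/3)*(-4))² = (-16/3)² = 256/9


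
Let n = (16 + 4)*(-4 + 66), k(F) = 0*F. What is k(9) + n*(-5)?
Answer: -6200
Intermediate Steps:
k(F) = 0
n = 1240 (n = 20*62 = 1240)
k(9) + n*(-5) = 0 + 1240*(-5) = 0 - 6200 = -6200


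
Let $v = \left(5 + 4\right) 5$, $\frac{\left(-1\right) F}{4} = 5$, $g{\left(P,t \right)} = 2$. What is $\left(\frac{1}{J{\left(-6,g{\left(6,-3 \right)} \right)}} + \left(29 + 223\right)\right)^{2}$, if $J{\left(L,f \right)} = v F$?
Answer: $\frac{51437786401}{810000} \approx 63503.0$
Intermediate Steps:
$F = -20$ ($F = \left(-4\right) 5 = -20$)
$v = 45$ ($v = 9 \cdot 5 = 45$)
$J{\left(L,f \right)} = -900$ ($J{\left(L,f \right)} = 45 \left(-20\right) = -900$)
$\left(\frac{1}{J{\left(-6,g{\left(6,-3 \right)} \right)}} + \left(29 + 223\right)\right)^{2} = \left(\frac{1}{-900} + \left(29 + 223\right)\right)^{2} = \left(- \frac{1}{900} + 252\right)^{2} = \left(\frac{226799}{900}\right)^{2} = \frac{51437786401}{810000}$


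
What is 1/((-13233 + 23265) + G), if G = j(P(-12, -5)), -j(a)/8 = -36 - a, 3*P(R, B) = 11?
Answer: 3/31048 ≈ 9.6625e-5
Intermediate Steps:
P(R, B) = 11/3 (P(R, B) = (1/3)*11 = 11/3)
j(a) = 288 + 8*a (j(a) = -8*(-36 - a) = 288 + 8*a)
G = 952/3 (G = 288 + 8*(11/3) = 288 + 88/3 = 952/3 ≈ 317.33)
1/((-13233 + 23265) + G) = 1/((-13233 + 23265) + 952/3) = 1/(10032 + 952/3) = 1/(31048/3) = 3/31048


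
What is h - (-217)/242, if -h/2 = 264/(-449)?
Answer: 225209/108658 ≈ 2.0726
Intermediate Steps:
h = 528/449 (h = -528/(-449) = -528*(-1)/449 = -2*(-264/449) = 528/449 ≈ 1.1759)
h - (-217)/242 = 528/449 - (-217)/242 = 528/449 - 1*(-217/242) = 528/449 + 217/242 = 225209/108658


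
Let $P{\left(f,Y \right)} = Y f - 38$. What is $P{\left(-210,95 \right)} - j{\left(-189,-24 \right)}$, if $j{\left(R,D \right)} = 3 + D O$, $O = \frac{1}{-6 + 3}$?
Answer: $-19999$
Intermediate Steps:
$P{\left(f,Y \right)} = -38 + Y f$
$O = - \frac{1}{3}$ ($O = \frac{1}{-3} = - \frac{1}{3} \approx -0.33333$)
$j{\left(R,D \right)} = 3 - \frac{D}{3}$ ($j{\left(R,D \right)} = 3 + D \left(- \frac{1}{3}\right) = 3 - \frac{D}{3}$)
$P{\left(-210,95 \right)} - j{\left(-189,-24 \right)} = \left(-38 + 95 \left(-210\right)\right) - \left(3 - -8\right) = \left(-38 - 19950\right) - \left(3 + 8\right) = -19988 - 11 = -19999$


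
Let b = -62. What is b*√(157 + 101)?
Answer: -62*√258 ≈ -995.87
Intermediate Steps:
b*√(157 + 101) = -62*√(157 + 101) = -62*√258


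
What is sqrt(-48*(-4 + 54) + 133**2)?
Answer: sqrt(15289) ≈ 123.65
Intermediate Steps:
sqrt(-48*(-4 + 54) + 133**2) = sqrt(-48*50 + 17689) = sqrt(-2400 + 17689) = sqrt(15289)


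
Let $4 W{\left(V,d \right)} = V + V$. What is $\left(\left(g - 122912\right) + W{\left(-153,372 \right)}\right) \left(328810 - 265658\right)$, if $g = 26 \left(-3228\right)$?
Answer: $-13067190808$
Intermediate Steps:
$g = -83928$
$W{\left(V,d \right)} = \frac{V}{2}$ ($W{\left(V,d \right)} = \frac{V + V}{4} = \frac{2 V}{4} = \frac{V}{2}$)
$\left(\left(g - 122912\right) + W{\left(-153,372 \right)}\right) \left(328810 - 265658\right) = \left(\left(-83928 - 122912\right) + \frac{1}{2} \left(-153\right)\right) \left(328810 - 265658\right) = \left(\left(-83928 - 122912\right) - \frac{153}{2}\right) 63152 = \left(-206840 - \frac{153}{2}\right) 63152 = \left(- \frac{413833}{2}\right) 63152 = -13067190808$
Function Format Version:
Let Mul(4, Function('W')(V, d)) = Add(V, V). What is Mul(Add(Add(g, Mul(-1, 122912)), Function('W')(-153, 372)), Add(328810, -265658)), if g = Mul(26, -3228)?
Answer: -13067190808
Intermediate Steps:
g = -83928
Function('W')(V, d) = Mul(Rational(1, 2), V) (Function('W')(V, d) = Mul(Rational(1, 4), Add(V, V)) = Mul(Rational(1, 4), Mul(2, V)) = Mul(Rational(1, 2), V))
Mul(Add(Add(g, Mul(-1, 122912)), Function('W')(-153, 372)), Add(328810, -265658)) = Mul(Add(Add(-83928, Mul(-1, 122912)), Mul(Rational(1, 2), -153)), Add(328810, -265658)) = Mul(Add(Add(-83928, -122912), Rational(-153, 2)), 63152) = Mul(Add(-206840, Rational(-153, 2)), 63152) = Mul(Rational(-413833, 2), 63152) = -13067190808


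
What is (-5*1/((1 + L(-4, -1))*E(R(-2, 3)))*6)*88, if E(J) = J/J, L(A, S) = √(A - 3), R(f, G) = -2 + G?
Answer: 2640*I/(√7 - I) ≈ -330.0 + 873.1*I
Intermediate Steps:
L(A, S) = √(-3 + A)
E(J) = 1
(-5*1/((1 + L(-4, -1))*E(R(-2, 3)))*6)*88 = (-5/(1 + √(-3 - 4))*6)*88 = (-5/(1 + √(-7))*6)*88 = (-5/(1 + I*√7)*6)*88 = -30/(1 + I*√7)*88 = -2640/(1 + I*√7)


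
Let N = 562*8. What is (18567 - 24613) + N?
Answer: -1550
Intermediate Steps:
N = 4496
(18567 - 24613) + N = (18567 - 24613) + 4496 = -6046 + 4496 = -1550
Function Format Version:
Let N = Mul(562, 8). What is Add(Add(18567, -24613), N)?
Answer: -1550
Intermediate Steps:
N = 4496
Add(Add(18567, -24613), N) = Add(Add(18567, -24613), 4496) = Add(-6046, 4496) = -1550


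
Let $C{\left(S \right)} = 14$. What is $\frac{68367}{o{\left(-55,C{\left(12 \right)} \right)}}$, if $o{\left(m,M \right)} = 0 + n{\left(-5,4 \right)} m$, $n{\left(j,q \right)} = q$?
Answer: $- \frac{68367}{220} \approx -310.76$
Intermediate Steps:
$o{\left(m,M \right)} = 4 m$ ($o{\left(m,M \right)} = 0 + 4 m = 4 m$)
$\frac{68367}{o{\left(-55,C{\left(12 \right)} \right)}} = \frac{68367}{4 \left(-55\right)} = \frac{68367}{-220} = 68367 \left(- \frac{1}{220}\right) = - \frac{68367}{220}$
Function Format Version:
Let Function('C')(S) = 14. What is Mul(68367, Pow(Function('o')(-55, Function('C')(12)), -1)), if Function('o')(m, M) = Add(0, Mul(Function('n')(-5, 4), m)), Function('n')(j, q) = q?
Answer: Rational(-68367, 220) ≈ -310.76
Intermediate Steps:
Function('o')(m, M) = Mul(4, m) (Function('o')(m, M) = Add(0, Mul(4, m)) = Mul(4, m))
Mul(68367, Pow(Function('o')(-55, Function('C')(12)), -1)) = Mul(68367, Pow(Mul(4, -55), -1)) = Mul(68367, Pow(-220, -1)) = Mul(68367, Rational(-1, 220)) = Rational(-68367, 220)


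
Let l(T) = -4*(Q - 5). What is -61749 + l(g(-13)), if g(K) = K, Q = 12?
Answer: -61777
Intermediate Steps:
l(T) = -28 (l(T) = -4*(12 - 5) = -4*7 = -28)
-61749 + l(g(-13)) = -61749 - 28 = -61777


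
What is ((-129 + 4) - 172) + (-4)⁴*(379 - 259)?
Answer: 30423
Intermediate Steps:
((-129 + 4) - 172) + (-4)⁴*(379 - 259) = (-125 - 172) + 256*120 = -297 + 30720 = 30423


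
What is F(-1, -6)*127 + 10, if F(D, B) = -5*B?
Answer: 3820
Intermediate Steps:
F(-1, -6)*127 + 10 = -5*(-6)*127 + 10 = 30*127 + 10 = 3810 + 10 = 3820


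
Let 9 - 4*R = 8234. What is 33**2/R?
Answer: -4356/8225 ≈ -0.52960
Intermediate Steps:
R = -8225/4 (R = 9/4 - 1/4*8234 = 9/4 - 4117/2 = -8225/4 ≈ -2056.3)
33**2/R = 33**2/(-8225/4) = 1089*(-4/8225) = -4356/8225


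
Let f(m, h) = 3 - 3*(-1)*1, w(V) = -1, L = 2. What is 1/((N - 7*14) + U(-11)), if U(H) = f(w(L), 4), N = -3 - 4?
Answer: -1/99 ≈ -0.010101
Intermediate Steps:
N = -7
f(m, h) = 6 (f(m, h) = 3 + 3*1 = 3 + 3 = 6)
U(H) = 6
1/((N - 7*14) + U(-11)) = 1/((-7 - 7*14) + 6) = 1/((-7 - 98) + 6) = 1/(-105 + 6) = 1/(-99) = -1/99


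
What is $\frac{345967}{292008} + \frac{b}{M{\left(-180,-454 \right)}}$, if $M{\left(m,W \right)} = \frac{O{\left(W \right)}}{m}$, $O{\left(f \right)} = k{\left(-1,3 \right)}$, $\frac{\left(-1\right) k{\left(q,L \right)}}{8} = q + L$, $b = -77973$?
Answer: $- \frac{256147976603}{292008} \approx -8.772 \cdot 10^{5}$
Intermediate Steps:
$k{\left(q,L \right)} = - 8 L - 8 q$ ($k{\left(q,L \right)} = - 8 \left(q + L\right) = - 8 \left(L + q\right) = - 8 L - 8 q$)
$O{\left(f \right)} = -16$ ($O{\left(f \right)} = \left(-8\right) 3 - -8 = -24 + 8 = -16$)
$M{\left(m,W \right)} = - \frac{16}{m}$
$\frac{345967}{292008} + \frac{b}{M{\left(-180,-454 \right)}} = \frac{345967}{292008} - \frac{77973}{\left(-16\right) \frac{1}{-180}} = 345967 \cdot \frac{1}{292008} - \frac{77973}{\left(-16\right) \left(- \frac{1}{180}\right)} = \frac{345967}{292008} - \frac{77973}{\frac{4}{45}} = \frac{345967}{292008} - \frac{3508785}{4} = - \frac{256147976603}{292008}$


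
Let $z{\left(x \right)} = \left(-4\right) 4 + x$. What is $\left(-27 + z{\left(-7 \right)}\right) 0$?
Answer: $0$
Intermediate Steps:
$z{\left(x \right)} = -16 + x$
$\left(-27 + z{\left(-7 \right)}\right) 0 = \left(-27 - 23\right) 0 = \left(-50\right) 0 = 0$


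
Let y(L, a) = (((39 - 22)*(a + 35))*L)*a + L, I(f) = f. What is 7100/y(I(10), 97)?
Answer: 710/217669 ≈ 0.0032618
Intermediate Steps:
y(L, a) = L + L*a*(595 + 17*a) (y(L, a) = ((17*(35 + a))*L)*a + L = ((595 + 17*a)*L)*a + L = (L*(595 + 17*a))*a + L = L*a*(595 + 17*a) + L = L + L*a*(595 + 17*a))
7100/y(I(10), 97) = 7100/((10*(1 + 17*97² + 595*97))) = 7100/((10*(1 + 17*9409 + 57715))) = 7100/((10*(1 + 159953 + 57715))) = 7100/((10*217669)) = 7100/2176690 = 7100*(1/2176690) = 710/217669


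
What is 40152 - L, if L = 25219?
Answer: 14933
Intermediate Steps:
40152 - L = 40152 - 1*25219 = 40152 - 25219 = 14933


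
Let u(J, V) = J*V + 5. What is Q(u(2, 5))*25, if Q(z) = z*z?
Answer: 5625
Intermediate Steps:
u(J, V) = 5 + J*V
Q(z) = z**2
Q(u(2, 5))*25 = (5 + 2*5)**2*25 = (5 + 10)**2*25 = 15**2*25 = 225*25 = 5625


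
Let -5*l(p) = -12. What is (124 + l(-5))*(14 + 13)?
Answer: 17064/5 ≈ 3412.8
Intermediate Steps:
l(p) = 12/5 (l(p) = -⅕*(-12) = 12/5)
(124 + l(-5))*(14 + 13) = (124 + 12/5)*(14 + 13) = (632/5)*27 = 17064/5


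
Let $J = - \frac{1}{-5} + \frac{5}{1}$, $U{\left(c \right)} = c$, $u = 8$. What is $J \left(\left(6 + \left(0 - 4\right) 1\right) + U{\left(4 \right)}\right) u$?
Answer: $\frac{1248}{5} \approx 249.6$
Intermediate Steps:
$J = \frac{26}{5}$ ($J = \left(-1\right) \left(- \frac{1}{5}\right) + 5 \cdot 1 = \frac{1}{5} + 5 = \frac{26}{5} \approx 5.2$)
$J \left(\left(6 + \left(0 - 4\right) 1\right) + U{\left(4 \right)}\right) u = \frac{26 \left(\left(6 + \left(0 - 4\right) 1\right) + 4\right)}{5} \cdot 8 = \frac{26 \left(\left(6 - 4\right) + 4\right)}{5} \cdot 8 = \frac{26 \left(2 + 4\right)}{5} \cdot 8 = \frac{26}{5} \cdot 6 \cdot 8 = \frac{156}{5} \cdot 8 = \frac{1248}{5}$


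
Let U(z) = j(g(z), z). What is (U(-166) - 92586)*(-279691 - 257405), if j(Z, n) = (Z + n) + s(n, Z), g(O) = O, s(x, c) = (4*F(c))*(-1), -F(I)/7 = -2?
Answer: 49935963504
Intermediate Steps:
F(I) = 14 (F(I) = -7*(-2) = 14)
s(x, c) = -56 (s(x, c) = (4*14)*(-1) = 56*(-1) = -56)
j(Z, n) = -56 + Z + n (j(Z, n) = (Z + n) - 56 = -56 + Z + n)
U(z) = -56 + 2*z (U(z) = -56 + z + z = -56 + 2*z)
(U(-166) - 92586)*(-279691 - 257405) = ((-56 + 2*(-166)) - 92586)*(-279691 - 257405) = ((-56 - 332) - 92586)*(-537096) = (-388 - 92586)*(-537096) = -92974*(-537096) = 49935963504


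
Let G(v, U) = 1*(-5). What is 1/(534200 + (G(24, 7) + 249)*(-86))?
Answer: 1/513216 ≈ 1.9485e-6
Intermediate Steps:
G(v, U) = -5
1/(534200 + (G(24, 7) + 249)*(-86)) = 1/(534200 + (-5 + 249)*(-86)) = 1/(534200 + 244*(-86)) = 1/(534200 - 20984) = 1/513216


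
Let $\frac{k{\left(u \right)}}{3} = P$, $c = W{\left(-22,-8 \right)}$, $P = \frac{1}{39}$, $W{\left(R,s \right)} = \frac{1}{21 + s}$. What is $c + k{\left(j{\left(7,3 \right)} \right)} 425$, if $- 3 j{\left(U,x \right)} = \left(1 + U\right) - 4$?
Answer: $\frac{426}{13} \approx 32.769$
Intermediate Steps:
$j{\left(U,x \right)} = 1 - \frac{U}{3}$ ($j{\left(U,x \right)} = - \frac{\left(1 + U\right) - 4}{3} = - \frac{-3 + U}{3} = 1 - \frac{U}{3}$)
$P = \frac{1}{39} \approx 0.025641$
$c = \frac{1}{13}$ ($c = \frac{1}{21 - 8} = \frac{1}{13} \approx 0.076923$)
$k{\left(u \right)} = \frac{1}{13}$ ($k{\left(u \right)} = 3 \cdot \frac{1}{39} = \frac{1}{13}$)
$c + k{\left(j{\left(7,3 \right)} \right)} 425 = \frac{1}{13} + \frac{1}{13} \cdot 425 = \frac{1}{13} + \frac{425}{13} = \frac{426}{13}$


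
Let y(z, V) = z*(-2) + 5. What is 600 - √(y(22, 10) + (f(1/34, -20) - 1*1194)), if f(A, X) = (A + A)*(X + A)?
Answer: 600 - I*√1426706/34 ≈ 600.0 - 35.131*I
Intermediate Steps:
y(z, V) = 5 - 2*z (y(z, V) = -2*z + 5 = 5 - 2*z)
f(A, X) = 2*A*(A + X) (f(A, X) = (2*A)*(A + X) = 2*A*(A + X))
600 - √(y(22, 10) + (f(1/34, -20) - 1*1194)) = 600 - √((5 - 2*22) + (2*(1/34 - 20)/34 - 1*1194)) = 600 - √((5 - 44) + (2*(1/34)*(1/34 - 20) - 1194)) = 600 - √(-39 + (2*(1/34)*(-679/34) - 1194)) = 600 - √(-39 + (-679/578 - 1194)) = 600 - √(-39 - 690811/578) = 600 - √(-713353/578) = 600 - I*√1426706/34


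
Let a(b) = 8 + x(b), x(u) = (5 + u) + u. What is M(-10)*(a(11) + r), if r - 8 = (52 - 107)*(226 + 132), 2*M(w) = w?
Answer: 98235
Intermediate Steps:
M(w) = w/2
x(u) = 5 + 2*u
r = -19682 (r = 8 + (52 - 107)*(226 + 132) = 8 - 55*358 = 8 - 19690 = -19682)
a(b) = 13 + 2*b (a(b) = 8 + (5 + 2*b) = 13 + 2*b)
M(-10)*(a(11) + r) = ((1/2)*(-10))*((13 + 2*11) - 19682) = -5*((13 + 22) - 19682) = -5*(35 - 19682) = -5*(-19647) = 98235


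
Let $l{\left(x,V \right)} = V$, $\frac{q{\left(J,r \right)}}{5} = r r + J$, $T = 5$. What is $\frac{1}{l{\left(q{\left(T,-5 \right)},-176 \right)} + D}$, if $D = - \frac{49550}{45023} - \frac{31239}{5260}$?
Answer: $- \frac{236820980}{43347598977} \approx -0.0054633$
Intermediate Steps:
$q{\left(J,r \right)} = 5 J + 5 r^{2}$ ($q{\left(J,r \right)} = 5 \left(r r + J\right) = 5 \left(r^{2} + J\right) = 5 \left(J + r^{2}\right) = 5 J + 5 r^{2}$)
$D = - \frac{1667106497}{236820980}$ ($D = \left(-49550\right) \frac{1}{45023} - \frac{31239}{5260} = - \frac{49550}{45023} - \frac{31239}{5260} = - \frac{1667106497}{236820980} \approx -7.0395$)
$\frac{1}{l{\left(q{\left(T,-5 \right)},-176 \right)} + D} = \frac{1}{-176 - \frac{1667106497}{236820980}} = \frac{1}{- \frac{43347598977}{236820980}} = - \frac{236820980}{43347598977}$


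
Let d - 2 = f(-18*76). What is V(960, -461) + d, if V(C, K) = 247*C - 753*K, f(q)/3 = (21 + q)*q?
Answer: 6112343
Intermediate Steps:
f(q) = 3*q*(21 + q) (f(q) = 3*((21 + q)*q) = 3*(q*(21 + q)) = 3*q*(21 + q))
V(C, K) = -753*K + 247*C
d = 5528090 (d = 2 + 3*(-18*76)*(21 - 18*76) = 2 + 3*(-1368)*(21 - 1368) = 2 + 3*(-1368)*(-1347) = 2 + 5528088 = 5528090)
V(960, -461) + d = (-753*(-461) + 247*960) + 5528090 = (347133 + 237120) + 5528090 = 584253 + 5528090 = 6112343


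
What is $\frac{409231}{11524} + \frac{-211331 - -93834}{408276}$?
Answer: $\frac{481759187}{13677246} \approx 35.223$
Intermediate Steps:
$\frac{409231}{11524} + \frac{-211331 - -93834}{408276} = 409231 \cdot \frac{1}{11524} + \left(-211331 + 93834\right) \frac{1}{408276} = \frac{9517}{268} - \frac{117497}{408276} = \frac{481759187}{13677246}$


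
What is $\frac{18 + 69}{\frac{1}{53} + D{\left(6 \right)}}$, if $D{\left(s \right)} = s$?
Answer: $\frac{159}{11} \approx 14.455$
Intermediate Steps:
$\frac{18 + 69}{\frac{1}{53} + D{\left(6 \right)}} = \frac{18 + 69}{\frac{1}{53} + 6} = \frac{87}{\frac{1}{53} + 6} = \frac{87}{\frac{319}{53}} = 87 \cdot \frac{53}{319} = \frac{159}{11}$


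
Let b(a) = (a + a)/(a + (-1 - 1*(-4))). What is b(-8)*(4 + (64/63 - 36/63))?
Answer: 128/9 ≈ 14.222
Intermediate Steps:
b(a) = 2*a/(3 + a) (b(a) = (2*a)/(a + (-1 + 4)) = (2*a)/(a + 3) = (2*a)/(3 + a) = 2*a/(3 + a))
b(-8)*(4 + (64/63 - 36/63)) = (2*(-8)/(3 - 8))*(4 + (64/63 - 36/63)) = (2*(-8)/(-5))*(4 + (64*(1/63) - 36*1/63)) = (2*(-8)*(-1/5))*(4 + (64/63 - 4/7)) = 16*(4 + 4/9)/5 = (16/5)*(40/9) = 128/9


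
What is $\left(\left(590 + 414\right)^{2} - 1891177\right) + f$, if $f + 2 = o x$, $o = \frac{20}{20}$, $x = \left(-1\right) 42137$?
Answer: $-925300$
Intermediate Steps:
$x = -42137$
$o = 1$ ($o = 20 \cdot \frac{1}{20} = 1$)
$f = -42139$ ($f = -2 + 1 \left(-42137\right) = -2 - 42137 = -42139$)
$\left(\left(590 + 414\right)^{2} - 1891177\right) + f = \left(\left(590 + 414\right)^{2} - 1891177\right) - 42139 = \left(1004^{2} - 1891177\right) - 42139 = \left(1008016 - 1891177\right) - 42139 = -883161 - 42139 = -925300$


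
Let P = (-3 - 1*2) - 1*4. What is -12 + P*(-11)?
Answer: 87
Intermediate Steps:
P = -9 (P = (-3 - 2) - 4 = -5 - 4 = -9)
-12 + P*(-11) = -12 - 9*(-11) = -12 + 99 = 87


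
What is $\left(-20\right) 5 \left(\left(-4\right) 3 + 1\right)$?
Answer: $1100$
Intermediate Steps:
$\left(-20\right) 5 \left(\left(-4\right) 3 + 1\right) = - 100 \left(-12 + 1\right) = \left(-100\right) \left(-11\right) = 1100$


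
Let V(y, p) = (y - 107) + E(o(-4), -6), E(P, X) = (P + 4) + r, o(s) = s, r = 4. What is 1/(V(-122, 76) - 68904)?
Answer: -1/69129 ≈ -1.4466e-5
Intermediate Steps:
E(P, X) = 8 + P (E(P, X) = (P + 4) + 4 = (4 + P) + 4 = 8 + P)
V(y, p) = -103 + y (V(y, p) = (y - 107) + (8 - 4) = (-107 + y) + 4 = -103 + y)
1/(V(-122, 76) - 68904) = 1/((-103 - 122) - 68904) = 1/(-225 - 68904) = 1/(-69129) = -1/69129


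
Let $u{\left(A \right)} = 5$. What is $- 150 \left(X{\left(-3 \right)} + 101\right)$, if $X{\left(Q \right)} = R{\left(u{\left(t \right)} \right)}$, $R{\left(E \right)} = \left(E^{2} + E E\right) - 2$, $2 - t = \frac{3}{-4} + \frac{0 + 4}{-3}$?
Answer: $-22350$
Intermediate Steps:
$t = \frac{49}{12}$ ($t = 2 - \left(\frac{3}{-4} + \frac{0 + 4}{-3}\right) = 2 - \left(3 \left(- \frac{1}{4}\right) + 4 \left(- \frac{1}{3}\right)\right) = 2 - \left(- \frac{3}{4} - \frac{4}{3}\right) = 2 - - \frac{25}{12} = 2 + \frac{25}{12} = \frac{49}{12} \approx 4.0833$)
$R{\left(E \right)} = -2 + 2 E^{2}$ ($R{\left(E \right)} = \left(E^{2} + E^{2}\right) - 2 = 2 E^{2} - 2 = -2 + 2 E^{2}$)
$X{\left(Q \right)} = 48$ ($X{\left(Q \right)} = -2 + 2 \cdot 5^{2} = -2 + 2 \cdot 25 = -2 + 50 = 48$)
$- 150 \left(X{\left(-3 \right)} + 101\right) = - 150 \left(48 + 101\right) = \left(-150\right) 149 = -22350$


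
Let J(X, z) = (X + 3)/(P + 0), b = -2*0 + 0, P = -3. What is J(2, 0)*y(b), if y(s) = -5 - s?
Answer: 25/3 ≈ 8.3333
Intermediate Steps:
b = 0 (b = 0 + 0 = 0)
J(X, z) = -1 - X/3 (J(X, z) = (X + 3)/(-3 + 0) = (3 + X)/(-3) = (3 + X)*(-⅓) = -1 - X/3)
J(2, 0)*y(b) = (-1 - ⅓*2)*(-5 - 1*0) = (-1 - ⅔)*(-5 + 0) = -5/3*(-5) = 25/3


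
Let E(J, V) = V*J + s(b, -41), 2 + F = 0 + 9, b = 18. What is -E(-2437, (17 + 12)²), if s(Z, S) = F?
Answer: 2049510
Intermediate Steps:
F = 7 (F = -2 + (0 + 9) = -2 + 9 = 7)
s(Z, S) = 7
E(J, V) = 7 + J*V (E(J, V) = V*J + 7 = J*V + 7 = 7 + J*V)
-E(-2437, (17 + 12)²) = -(7 - 2437*(17 + 12)²) = -(7 - 2437*29²) = -(7 - 2437*841) = -(7 - 2049517) = -1*(-2049510) = 2049510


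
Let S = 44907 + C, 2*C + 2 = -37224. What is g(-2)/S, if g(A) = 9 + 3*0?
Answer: 9/26294 ≈ 0.00034228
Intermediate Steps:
C = -18613 (C = -1 + (½)*(-37224) = -1 - 18612 = -18613)
g(A) = 9 (g(A) = 9 + 0 = 9)
S = 26294 (S = 44907 - 18613 = 26294)
g(-2)/S = 9/26294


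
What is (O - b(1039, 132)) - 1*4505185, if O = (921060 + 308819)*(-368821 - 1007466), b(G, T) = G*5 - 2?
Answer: -1692670989651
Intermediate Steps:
b(G, T) = -2 + 5*G (b(G, T) = 5*G - 2 = -2 + 5*G)
O = -1692666479273 (O = 1229879*(-1376287) = -1692666479273)
(O - b(1039, 132)) - 1*4505185 = (-1692666479273 - (-2 + 5*1039)) - 1*4505185 = (-1692666479273 - (-2 + 5195)) - 4505185 = (-1692666479273 - 1*5193) - 4505185 = (-1692666479273 - 5193) - 4505185 = -1692666484466 - 4505185 = -1692670989651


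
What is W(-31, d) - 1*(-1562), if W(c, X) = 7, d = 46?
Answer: 1569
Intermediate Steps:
W(-31, d) - 1*(-1562) = 7 - 1*(-1562) = 7 + 1562 = 1569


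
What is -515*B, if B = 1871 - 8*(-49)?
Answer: -1165445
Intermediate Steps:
B = 2263 (B = 1871 + 392 = 2263)
-515*B = -515*2263 = -1165445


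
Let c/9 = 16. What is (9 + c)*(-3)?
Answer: -459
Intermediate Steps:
c = 144 (c = 9*16 = 144)
(9 + c)*(-3) = (9 + 144)*(-3) = 153*(-3) = -459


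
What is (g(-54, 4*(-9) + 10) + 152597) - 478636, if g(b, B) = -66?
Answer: -326105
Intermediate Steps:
(g(-54, 4*(-9) + 10) + 152597) - 478636 = (-66 + 152597) - 478636 = 152531 - 478636 = -326105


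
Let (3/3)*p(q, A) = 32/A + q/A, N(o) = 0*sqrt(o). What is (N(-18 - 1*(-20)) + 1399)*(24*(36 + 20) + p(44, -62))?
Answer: 58234774/31 ≈ 1.8785e+6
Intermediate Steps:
N(o) = 0
p(q, A) = 32/A + q/A
(N(-18 - 1*(-20)) + 1399)*(24*(36 + 20) + p(44, -62)) = (0 + 1399)*(24*(36 + 20) + (32 + 44)/(-62)) = 1399*(24*56 - 1/62*76) = 1399*(1344 - 38/31) = 1399*(41626/31) = 58234774/31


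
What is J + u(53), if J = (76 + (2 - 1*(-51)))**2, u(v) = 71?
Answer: 16712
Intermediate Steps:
J = 16641 (J = (76 + (2 + 51))**2 = (76 + 53)**2 = 129**2 = 16641)
J + u(53) = 16641 + 71 = 16712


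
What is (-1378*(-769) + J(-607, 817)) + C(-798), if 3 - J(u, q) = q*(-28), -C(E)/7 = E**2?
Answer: -3375067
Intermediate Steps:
C(E) = -7*E**2
J(u, q) = 3 + 28*q (J(u, q) = 3 - q*(-28) = 3 - (-28)*q = 3 + 28*q)
(-1378*(-769) + J(-607, 817)) + C(-798) = (-1378*(-769) + (3 + 28*817)) - 7*(-798)**2 = (1059682 + (3 + 22876)) - 7*636804 = (1059682 + 22879) - 4457628 = 1082561 - 4457628 = -3375067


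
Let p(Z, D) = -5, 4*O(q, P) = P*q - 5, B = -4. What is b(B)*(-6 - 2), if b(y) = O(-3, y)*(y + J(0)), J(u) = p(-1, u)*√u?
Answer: 56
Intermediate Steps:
O(q, P) = -5/4 + P*q/4 (O(q, P) = (P*q - 5)/4 = (-5 + P*q)/4 = -5/4 + P*q/4)
J(u) = -5*√u
b(y) = y*(-5/4 - 3*y/4) (b(y) = (-5/4 + (¼)*y*(-3))*(y - 5*√0) = (-5/4 - 3*y/4)*(y - 5*0) = (-5/4 - 3*y/4)*(y + 0) = (-5/4 - 3*y/4)*y = y*(-5/4 - 3*y/4))
b(B)*(-6 - 2) = ((¼)*(-4)*(-5 - 3*(-4)))*(-6 - 2) = ((¼)*(-4)*(-5 + 12))*(-8) = ((¼)*(-4)*7)*(-8) = -7*(-8) = 56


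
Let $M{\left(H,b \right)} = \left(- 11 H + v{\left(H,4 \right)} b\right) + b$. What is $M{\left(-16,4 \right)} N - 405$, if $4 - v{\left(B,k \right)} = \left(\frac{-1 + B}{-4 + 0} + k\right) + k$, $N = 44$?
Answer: $6063$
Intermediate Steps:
$v{\left(B,k \right)} = \frac{15}{4} - 2 k + \frac{B}{4}$ ($v{\left(B,k \right)} = 4 - \left(\left(\frac{-1 + B}{-4 + 0} + k\right) + k\right) = 4 - \left(\left(\frac{-1 + B}{-4} + k\right) + k\right) = 4 - \left(\left(\left(-1 + B\right) \left(- \frac{1}{4}\right) + k\right) + k\right) = 4 - \left(\left(\left(\frac{1}{4} - \frac{B}{4}\right) + k\right) + k\right) = 4 - \left(\left(\frac{1}{4} + k - \frac{B}{4}\right) + k\right) = 4 - \left(\frac{1}{4} + 2 k - \frac{B}{4}\right) = \frac{15}{4} - 2 k + \frac{B}{4}$)
$M{\left(H,b \right)} = b - 11 H + b \left(- \frac{17}{4} + \frac{H}{4}\right)$ ($M{\left(H,b \right)} = \left(- 11 H + \left(\frac{15}{4} - 8 + \frac{H}{4}\right) b\right) + b = \left(- 11 H + \left(- \frac{17}{4} + \frac{H}{4}\right) b\right) + b = \left(- 11 H + b \left(- \frac{17}{4} + \frac{H}{4}\right)\right) + b = b - 11 H + b \left(- \frac{17}{4} + \frac{H}{4}\right)$)
$M{\left(-16,4 \right)} N - 405 = \left(\left(-11\right) \left(-16\right) - 13 + \frac{1}{4} \left(-16\right) 4\right) 44 - 405 = \left(176 - 13 - 16\right) 44 - 405 = 147 \cdot 44 - 405 = 6468 - 405 = 6063$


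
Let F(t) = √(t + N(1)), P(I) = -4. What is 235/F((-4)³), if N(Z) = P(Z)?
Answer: -235*I*√17/34 ≈ -28.498*I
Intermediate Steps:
N(Z) = -4
F(t) = √(-4 + t) (F(t) = √(t - 4) = √(-4 + t))
235/F((-4)³) = 235/(√(-4 + (-4)³)) = 235/(√(-4 - 64)) = 235/(√(-68)) = 235/((2*I*√17)) = 235*(-I*√17/34) = -235*I*√17/34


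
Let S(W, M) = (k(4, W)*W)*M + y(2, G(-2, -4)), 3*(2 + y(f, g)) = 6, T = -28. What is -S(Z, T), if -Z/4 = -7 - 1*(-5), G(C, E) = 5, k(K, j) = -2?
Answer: -448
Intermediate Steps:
Z = 8 (Z = -4*(-7 - 1*(-5)) = -4*(-7 + 5) = -4*(-2) = 8)
y(f, g) = 0 (y(f, g) = -2 + (1/3)*6 = -2 + 2 = 0)
S(W, M) = -2*M*W (S(W, M) = (-2*W)*M + 0 = -2*M*W + 0 = -2*M*W)
-S(Z, T) = -(-2)*(-28)*8 = -1*448 = -448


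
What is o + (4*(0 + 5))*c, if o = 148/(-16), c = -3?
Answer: -277/4 ≈ -69.250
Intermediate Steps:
o = -37/4 (o = 148*(-1/16) = -37/4 ≈ -9.2500)
o + (4*(0 + 5))*c = -37/4 + (4*(0 + 5))*(-3) = -37/4 + (4*5)*(-3) = -37/4 + 20*(-3) = -37/4 - 60 = -277/4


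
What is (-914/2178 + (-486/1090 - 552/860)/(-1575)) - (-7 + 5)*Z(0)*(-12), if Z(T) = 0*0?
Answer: -1871129714/4466125125 ≈ -0.41896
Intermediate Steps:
Z(T) = 0
(-914/2178 + (-486/1090 - 552/860)/(-1575)) - (-7 + 5)*Z(0)*(-12) = (-914/2178 + (-486/1090 - 552/860)/(-1575)) - (-7 + 5)*0*(-12) = (-914*1/2178 + (-486*1/1090 - 552*1/860)*(-1/1575)) - (-2*0)*(-12) = (-457/1089 + (-243/545 - 138/215)*(-1/1575)) - 0*(-12) = (-457/1089 - 25491/23435*(-1/1575)) - 1*0 = (-457/1089 + 8497/12303375) + 0 = -1871129714/4466125125 + 0 = -1871129714/4466125125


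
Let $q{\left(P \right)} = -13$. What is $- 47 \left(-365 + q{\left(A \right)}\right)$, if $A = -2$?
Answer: $17766$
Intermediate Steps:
$- 47 \left(-365 + q{\left(A \right)}\right) = - 47 \left(-365 - 13\right) = \left(-47\right) \left(-378\right) = 17766$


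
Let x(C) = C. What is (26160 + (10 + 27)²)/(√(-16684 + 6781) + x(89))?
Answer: 2450081/17824 - 27529*I*√9903/17824 ≈ 137.46 - 153.7*I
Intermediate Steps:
(26160 + (10 + 27)²)/(√(-16684 + 6781) + x(89)) = (26160 + (10 + 27)²)/(√(-16684 + 6781) + 89) = (26160 + 37²)/(√(-9903) + 89) = (26160 + 1369)/(I*√9903 + 89) = 27529/(89 + I*√9903)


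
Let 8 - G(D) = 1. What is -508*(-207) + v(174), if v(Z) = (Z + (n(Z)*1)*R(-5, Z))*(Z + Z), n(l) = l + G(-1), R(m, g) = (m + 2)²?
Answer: 732600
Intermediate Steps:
G(D) = 7 (G(D) = 8 - 1*1 = 8 - 1 = 7)
R(m, g) = (2 + m)²
n(l) = 7 + l (n(l) = l + 7 = 7 + l)
v(Z) = 2*Z*(63 + 10*Z) (v(Z) = (Z + ((7 + Z)*1)*(2 - 5)²)*(Z + Z) = (Z + (7 + Z)*(-3)²)*(2*Z) = (Z + (7 + Z)*9)*(2*Z) = (Z + (63 + 9*Z))*(2*Z) = (63 + 10*Z)*(2*Z) = 2*Z*(63 + 10*Z))
-508*(-207) + v(174) = -508*(-207) + 2*174*(63 + 10*174) = 105156 + 2*174*(63 + 1740) = 105156 + 2*174*1803 = 105156 + 627444 = 732600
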